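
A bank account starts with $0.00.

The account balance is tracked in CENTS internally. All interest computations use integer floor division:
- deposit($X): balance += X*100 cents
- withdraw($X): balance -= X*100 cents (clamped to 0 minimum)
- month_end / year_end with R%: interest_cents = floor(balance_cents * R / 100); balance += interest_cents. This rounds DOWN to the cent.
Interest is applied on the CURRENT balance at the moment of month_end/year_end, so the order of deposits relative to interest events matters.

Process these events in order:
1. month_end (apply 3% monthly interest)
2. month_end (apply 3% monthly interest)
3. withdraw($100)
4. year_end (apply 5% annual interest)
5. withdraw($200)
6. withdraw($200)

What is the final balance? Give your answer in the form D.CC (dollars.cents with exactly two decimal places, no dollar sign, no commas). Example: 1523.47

After 1 (month_end (apply 3% monthly interest)): balance=$0.00 total_interest=$0.00
After 2 (month_end (apply 3% monthly interest)): balance=$0.00 total_interest=$0.00
After 3 (withdraw($100)): balance=$0.00 total_interest=$0.00
After 4 (year_end (apply 5% annual interest)): balance=$0.00 total_interest=$0.00
After 5 (withdraw($200)): balance=$0.00 total_interest=$0.00
After 6 (withdraw($200)): balance=$0.00 total_interest=$0.00

Answer: 0.00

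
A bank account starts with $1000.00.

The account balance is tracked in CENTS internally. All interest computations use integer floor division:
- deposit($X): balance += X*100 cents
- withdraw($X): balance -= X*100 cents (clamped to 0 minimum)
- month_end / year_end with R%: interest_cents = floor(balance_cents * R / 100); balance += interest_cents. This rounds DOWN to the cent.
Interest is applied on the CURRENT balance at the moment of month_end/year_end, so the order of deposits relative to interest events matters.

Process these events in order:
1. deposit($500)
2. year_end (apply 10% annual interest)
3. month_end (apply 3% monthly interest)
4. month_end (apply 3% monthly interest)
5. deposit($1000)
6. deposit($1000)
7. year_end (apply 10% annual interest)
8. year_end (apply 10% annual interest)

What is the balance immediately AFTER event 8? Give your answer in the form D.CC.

After 1 (deposit($500)): balance=$1500.00 total_interest=$0.00
After 2 (year_end (apply 10% annual interest)): balance=$1650.00 total_interest=$150.00
After 3 (month_end (apply 3% monthly interest)): balance=$1699.50 total_interest=$199.50
After 4 (month_end (apply 3% monthly interest)): balance=$1750.48 total_interest=$250.48
After 5 (deposit($1000)): balance=$2750.48 total_interest=$250.48
After 6 (deposit($1000)): balance=$3750.48 total_interest=$250.48
After 7 (year_end (apply 10% annual interest)): balance=$4125.52 total_interest=$625.52
After 8 (year_end (apply 10% annual interest)): balance=$4538.07 total_interest=$1038.07

Answer: 4538.07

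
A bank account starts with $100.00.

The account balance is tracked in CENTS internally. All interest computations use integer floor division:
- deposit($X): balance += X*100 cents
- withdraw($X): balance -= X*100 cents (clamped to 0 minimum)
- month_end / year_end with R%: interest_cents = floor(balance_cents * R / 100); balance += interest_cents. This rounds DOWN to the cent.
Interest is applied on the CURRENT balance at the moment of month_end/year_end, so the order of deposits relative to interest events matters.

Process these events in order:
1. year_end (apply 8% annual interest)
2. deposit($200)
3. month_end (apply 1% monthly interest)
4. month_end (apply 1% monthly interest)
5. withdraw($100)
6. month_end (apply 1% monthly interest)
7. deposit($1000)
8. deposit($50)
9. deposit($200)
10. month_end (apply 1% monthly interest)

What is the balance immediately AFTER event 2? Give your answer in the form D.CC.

After 1 (year_end (apply 8% annual interest)): balance=$108.00 total_interest=$8.00
After 2 (deposit($200)): balance=$308.00 total_interest=$8.00

Answer: 308.00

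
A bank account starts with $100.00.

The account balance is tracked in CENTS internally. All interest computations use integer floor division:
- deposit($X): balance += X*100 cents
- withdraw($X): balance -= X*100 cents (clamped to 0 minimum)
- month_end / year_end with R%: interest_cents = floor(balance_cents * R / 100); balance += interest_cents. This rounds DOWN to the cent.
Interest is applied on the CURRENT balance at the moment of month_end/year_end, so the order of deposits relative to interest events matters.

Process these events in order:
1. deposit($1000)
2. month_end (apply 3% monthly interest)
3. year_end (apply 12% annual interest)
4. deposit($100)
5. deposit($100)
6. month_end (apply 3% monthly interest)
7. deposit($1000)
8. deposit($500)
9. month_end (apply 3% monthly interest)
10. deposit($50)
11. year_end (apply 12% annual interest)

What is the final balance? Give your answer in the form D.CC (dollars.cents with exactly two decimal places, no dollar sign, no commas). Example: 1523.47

Answer: 3531.81

Derivation:
After 1 (deposit($1000)): balance=$1100.00 total_interest=$0.00
After 2 (month_end (apply 3% monthly interest)): balance=$1133.00 total_interest=$33.00
After 3 (year_end (apply 12% annual interest)): balance=$1268.96 total_interest=$168.96
After 4 (deposit($100)): balance=$1368.96 total_interest=$168.96
After 5 (deposit($100)): balance=$1468.96 total_interest=$168.96
After 6 (month_end (apply 3% monthly interest)): balance=$1513.02 total_interest=$213.02
After 7 (deposit($1000)): balance=$2513.02 total_interest=$213.02
After 8 (deposit($500)): balance=$3013.02 total_interest=$213.02
After 9 (month_end (apply 3% monthly interest)): balance=$3103.41 total_interest=$303.41
After 10 (deposit($50)): balance=$3153.41 total_interest=$303.41
After 11 (year_end (apply 12% annual interest)): balance=$3531.81 total_interest=$681.81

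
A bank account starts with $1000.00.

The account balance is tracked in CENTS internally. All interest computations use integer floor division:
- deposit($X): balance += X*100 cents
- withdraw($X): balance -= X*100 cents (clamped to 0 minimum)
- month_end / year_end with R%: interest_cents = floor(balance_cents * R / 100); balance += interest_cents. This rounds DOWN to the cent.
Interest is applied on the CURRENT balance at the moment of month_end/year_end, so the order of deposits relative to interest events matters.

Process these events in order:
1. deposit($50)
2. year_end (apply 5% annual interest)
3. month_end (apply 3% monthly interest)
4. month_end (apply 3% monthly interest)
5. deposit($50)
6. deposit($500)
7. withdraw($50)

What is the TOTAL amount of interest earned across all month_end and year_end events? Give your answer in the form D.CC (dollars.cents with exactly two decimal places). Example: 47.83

Answer: 119.63

Derivation:
After 1 (deposit($50)): balance=$1050.00 total_interest=$0.00
After 2 (year_end (apply 5% annual interest)): balance=$1102.50 total_interest=$52.50
After 3 (month_end (apply 3% monthly interest)): balance=$1135.57 total_interest=$85.57
After 4 (month_end (apply 3% monthly interest)): balance=$1169.63 total_interest=$119.63
After 5 (deposit($50)): balance=$1219.63 total_interest=$119.63
After 6 (deposit($500)): balance=$1719.63 total_interest=$119.63
After 7 (withdraw($50)): balance=$1669.63 total_interest=$119.63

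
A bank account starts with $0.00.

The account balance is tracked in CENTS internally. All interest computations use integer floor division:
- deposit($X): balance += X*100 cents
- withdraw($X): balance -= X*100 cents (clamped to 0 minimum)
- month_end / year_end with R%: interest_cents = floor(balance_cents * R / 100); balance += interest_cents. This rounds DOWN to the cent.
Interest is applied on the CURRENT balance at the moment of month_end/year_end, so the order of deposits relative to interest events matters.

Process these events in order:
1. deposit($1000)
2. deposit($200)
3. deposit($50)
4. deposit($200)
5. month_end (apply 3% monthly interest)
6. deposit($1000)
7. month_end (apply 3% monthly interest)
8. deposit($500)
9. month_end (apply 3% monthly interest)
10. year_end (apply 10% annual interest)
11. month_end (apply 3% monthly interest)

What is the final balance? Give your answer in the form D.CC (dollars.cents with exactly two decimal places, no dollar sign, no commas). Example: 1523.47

After 1 (deposit($1000)): balance=$1000.00 total_interest=$0.00
After 2 (deposit($200)): balance=$1200.00 total_interest=$0.00
After 3 (deposit($50)): balance=$1250.00 total_interest=$0.00
After 4 (deposit($200)): balance=$1450.00 total_interest=$0.00
After 5 (month_end (apply 3% monthly interest)): balance=$1493.50 total_interest=$43.50
After 6 (deposit($1000)): balance=$2493.50 total_interest=$43.50
After 7 (month_end (apply 3% monthly interest)): balance=$2568.30 total_interest=$118.30
After 8 (deposit($500)): balance=$3068.30 total_interest=$118.30
After 9 (month_end (apply 3% monthly interest)): balance=$3160.34 total_interest=$210.34
After 10 (year_end (apply 10% annual interest)): balance=$3476.37 total_interest=$526.37
After 11 (month_end (apply 3% monthly interest)): balance=$3580.66 total_interest=$630.66

Answer: 3580.66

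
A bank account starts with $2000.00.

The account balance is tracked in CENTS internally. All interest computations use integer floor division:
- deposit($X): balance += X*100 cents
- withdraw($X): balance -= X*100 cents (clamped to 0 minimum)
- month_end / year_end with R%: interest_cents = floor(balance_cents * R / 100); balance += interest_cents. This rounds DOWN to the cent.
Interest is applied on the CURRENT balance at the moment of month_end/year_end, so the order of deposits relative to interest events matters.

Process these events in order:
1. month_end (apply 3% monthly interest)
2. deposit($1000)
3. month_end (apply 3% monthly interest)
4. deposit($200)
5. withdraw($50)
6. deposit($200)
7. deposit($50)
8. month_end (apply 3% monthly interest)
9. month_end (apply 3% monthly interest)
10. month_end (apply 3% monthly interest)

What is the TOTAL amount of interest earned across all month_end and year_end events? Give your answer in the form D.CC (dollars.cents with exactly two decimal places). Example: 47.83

Answer: 481.14

Derivation:
After 1 (month_end (apply 3% monthly interest)): balance=$2060.00 total_interest=$60.00
After 2 (deposit($1000)): balance=$3060.00 total_interest=$60.00
After 3 (month_end (apply 3% monthly interest)): balance=$3151.80 total_interest=$151.80
After 4 (deposit($200)): balance=$3351.80 total_interest=$151.80
After 5 (withdraw($50)): balance=$3301.80 total_interest=$151.80
After 6 (deposit($200)): balance=$3501.80 total_interest=$151.80
After 7 (deposit($50)): balance=$3551.80 total_interest=$151.80
After 8 (month_end (apply 3% monthly interest)): balance=$3658.35 total_interest=$258.35
After 9 (month_end (apply 3% monthly interest)): balance=$3768.10 total_interest=$368.10
After 10 (month_end (apply 3% monthly interest)): balance=$3881.14 total_interest=$481.14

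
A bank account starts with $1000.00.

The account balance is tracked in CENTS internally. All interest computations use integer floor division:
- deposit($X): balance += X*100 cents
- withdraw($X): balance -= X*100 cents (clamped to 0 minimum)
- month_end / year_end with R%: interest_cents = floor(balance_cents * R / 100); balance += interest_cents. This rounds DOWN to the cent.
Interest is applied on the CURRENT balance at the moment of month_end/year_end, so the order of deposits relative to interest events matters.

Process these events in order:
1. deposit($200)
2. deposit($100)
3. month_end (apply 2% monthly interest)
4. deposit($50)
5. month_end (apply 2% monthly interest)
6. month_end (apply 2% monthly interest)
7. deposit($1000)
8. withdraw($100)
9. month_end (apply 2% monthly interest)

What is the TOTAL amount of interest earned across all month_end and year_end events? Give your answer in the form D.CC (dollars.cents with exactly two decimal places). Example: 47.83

After 1 (deposit($200)): balance=$1200.00 total_interest=$0.00
After 2 (deposit($100)): balance=$1300.00 total_interest=$0.00
After 3 (month_end (apply 2% monthly interest)): balance=$1326.00 total_interest=$26.00
After 4 (deposit($50)): balance=$1376.00 total_interest=$26.00
After 5 (month_end (apply 2% monthly interest)): balance=$1403.52 total_interest=$53.52
After 6 (month_end (apply 2% monthly interest)): balance=$1431.59 total_interest=$81.59
After 7 (deposit($1000)): balance=$2431.59 total_interest=$81.59
After 8 (withdraw($100)): balance=$2331.59 total_interest=$81.59
After 9 (month_end (apply 2% monthly interest)): balance=$2378.22 total_interest=$128.22

Answer: 128.22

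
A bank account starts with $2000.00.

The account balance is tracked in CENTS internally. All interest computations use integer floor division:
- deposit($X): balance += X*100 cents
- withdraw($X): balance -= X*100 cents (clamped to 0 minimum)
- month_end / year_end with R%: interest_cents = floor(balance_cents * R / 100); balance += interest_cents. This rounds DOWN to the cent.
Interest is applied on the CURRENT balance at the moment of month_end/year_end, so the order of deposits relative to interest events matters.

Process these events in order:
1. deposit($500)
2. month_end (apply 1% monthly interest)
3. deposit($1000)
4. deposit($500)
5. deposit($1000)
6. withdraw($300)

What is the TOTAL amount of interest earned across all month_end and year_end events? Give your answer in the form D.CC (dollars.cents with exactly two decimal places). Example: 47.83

After 1 (deposit($500)): balance=$2500.00 total_interest=$0.00
After 2 (month_end (apply 1% monthly interest)): balance=$2525.00 total_interest=$25.00
After 3 (deposit($1000)): balance=$3525.00 total_interest=$25.00
After 4 (deposit($500)): balance=$4025.00 total_interest=$25.00
After 5 (deposit($1000)): balance=$5025.00 total_interest=$25.00
After 6 (withdraw($300)): balance=$4725.00 total_interest=$25.00

Answer: 25.00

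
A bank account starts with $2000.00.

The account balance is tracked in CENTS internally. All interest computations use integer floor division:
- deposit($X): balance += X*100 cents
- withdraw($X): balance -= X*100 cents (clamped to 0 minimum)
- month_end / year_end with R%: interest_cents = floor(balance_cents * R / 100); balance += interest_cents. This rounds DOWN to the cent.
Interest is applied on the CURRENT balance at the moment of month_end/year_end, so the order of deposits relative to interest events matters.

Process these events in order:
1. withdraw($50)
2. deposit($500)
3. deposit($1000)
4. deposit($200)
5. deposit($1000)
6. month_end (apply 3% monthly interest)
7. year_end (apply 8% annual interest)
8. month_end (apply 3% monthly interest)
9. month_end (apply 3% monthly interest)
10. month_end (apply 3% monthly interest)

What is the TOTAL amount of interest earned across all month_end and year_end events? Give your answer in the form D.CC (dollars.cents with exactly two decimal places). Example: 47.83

After 1 (withdraw($50)): balance=$1950.00 total_interest=$0.00
After 2 (deposit($500)): balance=$2450.00 total_interest=$0.00
After 3 (deposit($1000)): balance=$3450.00 total_interest=$0.00
After 4 (deposit($200)): balance=$3650.00 total_interest=$0.00
After 5 (deposit($1000)): balance=$4650.00 total_interest=$0.00
After 6 (month_end (apply 3% monthly interest)): balance=$4789.50 total_interest=$139.50
After 7 (year_end (apply 8% annual interest)): balance=$5172.66 total_interest=$522.66
After 8 (month_end (apply 3% monthly interest)): balance=$5327.83 total_interest=$677.83
After 9 (month_end (apply 3% monthly interest)): balance=$5487.66 total_interest=$837.66
After 10 (month_end (apply 3% monthly interest)): balance=$5652.28 total_interest=$1002.28

Answer: 1002.28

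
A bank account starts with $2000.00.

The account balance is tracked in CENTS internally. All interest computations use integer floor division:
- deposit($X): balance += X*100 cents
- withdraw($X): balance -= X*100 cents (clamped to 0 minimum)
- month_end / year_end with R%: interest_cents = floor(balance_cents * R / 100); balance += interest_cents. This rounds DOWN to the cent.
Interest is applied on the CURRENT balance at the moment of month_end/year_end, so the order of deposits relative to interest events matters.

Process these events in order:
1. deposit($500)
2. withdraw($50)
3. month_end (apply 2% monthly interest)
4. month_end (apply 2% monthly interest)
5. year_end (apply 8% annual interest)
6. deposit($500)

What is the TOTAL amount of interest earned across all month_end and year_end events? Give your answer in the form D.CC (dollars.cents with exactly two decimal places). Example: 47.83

After 1 (deposit($500)): balance=$2500.00 total_interest=$0.00
After 2 (withdraw($50)): balance=$2450.00 total_interest=$0.00
After 3 (month_end (apply 2% monthly interest)): balance=$2499.00 total_interest=$49.00
After 4 (month_end (apply 2% monthly interest)): balance=$2548.98 total_interest=$98.98
After 5 (year_end (apply 8% annual interest)): balance=$2752.89 total_interest=$302.89
After 6 (deposit($500)): balance=$3252.89 total_interest=$302.89

Answer: 302.89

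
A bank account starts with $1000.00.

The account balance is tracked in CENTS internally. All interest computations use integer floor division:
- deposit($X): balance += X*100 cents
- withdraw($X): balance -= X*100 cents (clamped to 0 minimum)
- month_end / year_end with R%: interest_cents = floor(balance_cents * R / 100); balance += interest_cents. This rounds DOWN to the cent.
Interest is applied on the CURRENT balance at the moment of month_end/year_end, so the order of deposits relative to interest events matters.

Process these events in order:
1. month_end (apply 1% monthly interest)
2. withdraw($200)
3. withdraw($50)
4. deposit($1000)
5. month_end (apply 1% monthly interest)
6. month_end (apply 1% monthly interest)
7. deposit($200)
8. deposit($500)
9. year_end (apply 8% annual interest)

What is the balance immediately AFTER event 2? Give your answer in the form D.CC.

Answer: 810.00

Derivation:
After 1 (month_end (apply 1% monthly interest)): balance=$1010.00 total_interest=$10.00
After 2 (withdraw($200)): balance=$810.00 total_interest=$10.00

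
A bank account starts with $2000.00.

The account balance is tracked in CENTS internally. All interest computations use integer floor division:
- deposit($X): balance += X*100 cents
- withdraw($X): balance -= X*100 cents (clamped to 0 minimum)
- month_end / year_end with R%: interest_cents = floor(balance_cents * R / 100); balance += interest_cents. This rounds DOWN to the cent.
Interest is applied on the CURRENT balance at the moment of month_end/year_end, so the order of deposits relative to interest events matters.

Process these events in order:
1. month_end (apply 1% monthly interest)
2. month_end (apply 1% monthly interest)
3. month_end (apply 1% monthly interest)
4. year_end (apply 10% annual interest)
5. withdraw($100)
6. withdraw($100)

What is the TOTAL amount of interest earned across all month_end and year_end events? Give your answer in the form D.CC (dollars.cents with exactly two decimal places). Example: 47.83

After 1 (month_end (apply 1% monthly interest)): balance=$2020.00 total_interest=$20.00
After 2 (month_end (apply 1% monthly interest)): balance=$2040.20 total_interest=$40.20
After 3 (month_end (apply 1% monthly interest)): balance=$2060.60 total_interest=$60.60
After 4 (year_end (apply 10% annual interest)): balance=$2266.66 total_interest=$266.66
After 5 (withdraw($100)): balance=$2166.66 total_interest=$266.66
After 6 (withdraw($100)): balance=$2066.66 total_interest=$266.66

Answer: 266.66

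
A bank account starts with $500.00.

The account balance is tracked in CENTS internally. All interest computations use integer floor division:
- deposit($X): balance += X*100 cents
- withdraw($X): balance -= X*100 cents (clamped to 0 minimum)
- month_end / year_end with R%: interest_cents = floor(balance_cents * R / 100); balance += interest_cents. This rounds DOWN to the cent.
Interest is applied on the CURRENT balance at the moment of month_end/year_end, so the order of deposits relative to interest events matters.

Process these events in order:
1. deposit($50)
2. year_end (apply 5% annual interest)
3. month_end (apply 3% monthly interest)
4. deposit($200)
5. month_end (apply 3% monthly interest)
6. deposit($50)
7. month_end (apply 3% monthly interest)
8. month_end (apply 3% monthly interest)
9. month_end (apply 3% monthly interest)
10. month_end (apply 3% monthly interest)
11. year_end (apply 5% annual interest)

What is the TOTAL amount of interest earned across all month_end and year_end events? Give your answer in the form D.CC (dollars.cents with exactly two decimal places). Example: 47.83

Answer: 226.54

Derivation:
After 1 (deposit($50)): balance=$550.00 total_interest=$0.00
After 2 (year_end (apply 5% annual interest)): balance=$577.50 total_interest=$27.50
After 3 (month_end (apply 3% monthly interest)): balance=$594.82 total_interest=$44.82
After 4 (deposit($200)): balance=$794.82 total_interest=$44.82
After 5 (month_end (apply 3% monthly interest)): balance=$818.66 total_interest=$68.66
After 6 (deposit($50)): balance=$868.66 total_interest=$68.66
After 7 (month_end (apply 3% monthly interest)): balance=$894.71 total_interest=$94.71
After 8 (month_end (apply 3% monthly interest)): balance=$921.55 total_interest=$121.55
After 9 (month_end (apply 3% monthly interest)): balance=$949.19 total_interest=$149.19
After 10 (month_end (apply 3% monthly interest)): balance=$977.66 total_interest=$177.66
After 11 (year_end (apply 5% annual interest)): balance=$1026.54 total_interest=$226.54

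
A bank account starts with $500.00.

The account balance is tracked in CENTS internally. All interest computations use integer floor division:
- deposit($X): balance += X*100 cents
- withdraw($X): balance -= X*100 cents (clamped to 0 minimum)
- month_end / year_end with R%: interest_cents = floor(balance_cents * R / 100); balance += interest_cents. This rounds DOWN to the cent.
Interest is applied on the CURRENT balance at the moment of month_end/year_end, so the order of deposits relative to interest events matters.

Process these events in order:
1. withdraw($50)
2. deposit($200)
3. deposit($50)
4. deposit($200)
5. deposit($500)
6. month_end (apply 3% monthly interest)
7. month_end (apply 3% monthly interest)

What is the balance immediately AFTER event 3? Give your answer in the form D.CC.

Answer: 700.00

Derivation:
After 1 (withdraw($50)): balance=$450.00 total_interest=$0.00
After 2 (deposit($200)): balance=$650.00 total_interest=$0.00
After 3 (deposit($50)): balance=$700.00 total_interest=$0.00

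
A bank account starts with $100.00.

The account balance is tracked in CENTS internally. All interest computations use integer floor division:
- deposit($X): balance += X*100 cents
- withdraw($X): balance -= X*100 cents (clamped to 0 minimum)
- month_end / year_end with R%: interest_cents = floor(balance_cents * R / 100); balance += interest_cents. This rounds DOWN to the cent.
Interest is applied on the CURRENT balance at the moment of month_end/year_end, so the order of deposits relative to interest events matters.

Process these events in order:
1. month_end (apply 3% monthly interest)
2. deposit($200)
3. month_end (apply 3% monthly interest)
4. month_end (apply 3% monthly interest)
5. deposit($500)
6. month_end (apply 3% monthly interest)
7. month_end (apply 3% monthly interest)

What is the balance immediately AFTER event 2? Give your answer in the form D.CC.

Answer: 303.00

Derivation:
After 1 (month_end (apply 3% monthly interest)): balance=$103.00 total_interest=$3.00
After 2 (deposit($200)): balance=$303.00 total_interest=$3.00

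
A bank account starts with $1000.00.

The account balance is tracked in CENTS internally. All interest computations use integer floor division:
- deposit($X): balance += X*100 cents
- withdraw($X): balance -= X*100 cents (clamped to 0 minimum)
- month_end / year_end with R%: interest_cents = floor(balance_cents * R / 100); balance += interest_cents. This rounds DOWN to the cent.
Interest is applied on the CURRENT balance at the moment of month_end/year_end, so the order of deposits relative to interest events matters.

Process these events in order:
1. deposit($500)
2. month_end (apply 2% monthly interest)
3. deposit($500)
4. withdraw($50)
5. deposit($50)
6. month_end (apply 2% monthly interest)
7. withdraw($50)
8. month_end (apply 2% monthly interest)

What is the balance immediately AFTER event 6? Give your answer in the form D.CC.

Answer: 2070.60

Derivation:
After 1 (deposit($500)): balance=$1500.00 total_interest=$0.00
After 2 (month_end (apply 2% monthly interest)): balance=$1530.00 total_interest=$30.00
After 3 (deposit($500)): balance=$2030.00 total_interest=$30.00
After 4 (withdraw($50)): balance=$1980.00 total_interest=$30.00
After 5 (deposit($50)): balance=$2030.00 total_interest=$30.00
After 6 (month_end (apply 2% monthly interest)): balance=$2070.60 total_interest=$70.60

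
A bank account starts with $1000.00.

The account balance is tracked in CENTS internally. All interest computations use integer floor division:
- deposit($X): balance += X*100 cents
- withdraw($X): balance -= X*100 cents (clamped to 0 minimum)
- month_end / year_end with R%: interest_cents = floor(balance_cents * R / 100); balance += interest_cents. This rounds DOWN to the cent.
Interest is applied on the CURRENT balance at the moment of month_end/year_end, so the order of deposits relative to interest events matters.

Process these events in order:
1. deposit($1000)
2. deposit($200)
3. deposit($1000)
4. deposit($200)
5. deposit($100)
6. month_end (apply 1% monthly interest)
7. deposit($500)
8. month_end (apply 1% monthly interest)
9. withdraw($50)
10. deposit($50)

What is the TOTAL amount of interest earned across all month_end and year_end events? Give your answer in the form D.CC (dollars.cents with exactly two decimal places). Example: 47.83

After 1 (deposit($1000)): balance=$2000.00 total_interest=$0.00
After 2 (deposit($200)): balance=$2200.00 total_interest=$0.00
After 3 (deposit($1000)): balance=$3200.00 total_interest=$0.00
After 4 (deposit($200)): balance=$3400.00 total_interest=$0.00
After 5 (deposit($100)): balance=$3500.00 total_interest=$0.00
After 6 (month_end (apply 1% monthly interest)): balance=$3535.00 total_interest=$35.00
After 7 (deposit($500)): balance=$4035.00 total_interest=$35.00
After 8 (month_end (apply 1% monthly interest)): balance=$4075.35 total_interest=$75.35
After 9 (withdraw($50)): balance=$4025.35 total_interest=$75.35
After 10 (deposit($50)): balance=$4075.35 total_interest=$75.35

Answer: 75.35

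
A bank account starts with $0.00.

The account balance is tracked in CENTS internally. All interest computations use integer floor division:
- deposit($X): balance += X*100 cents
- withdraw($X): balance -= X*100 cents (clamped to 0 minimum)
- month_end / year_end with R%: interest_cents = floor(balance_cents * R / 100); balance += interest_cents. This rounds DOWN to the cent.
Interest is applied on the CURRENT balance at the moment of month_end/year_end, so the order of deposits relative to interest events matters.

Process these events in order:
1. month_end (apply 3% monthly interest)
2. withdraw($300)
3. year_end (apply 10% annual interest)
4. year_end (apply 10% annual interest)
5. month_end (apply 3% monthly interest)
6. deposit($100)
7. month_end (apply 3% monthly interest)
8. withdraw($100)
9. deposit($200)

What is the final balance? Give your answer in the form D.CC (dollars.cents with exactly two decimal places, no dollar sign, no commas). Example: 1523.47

After 1 (month_end (apply 3% monthly interest)): balance=$0.00 total_interest=$0.00
After 2 (withdraw($300)): balance=$0.00 total_interest=$0.00
After 3 (year_end (apply 10% annual interest)): balance=$0.00 total_interest=$0.00
After 4 (year_end (apply 10% annual interest)): balance=$0.00 total_interest=$0.00
After 5 (month_end (apply 3% monthly interest)): balance=$0.00 total_interest=$0.00
After 6 (deposit($100)): balance=$100.00 total_interest=$0.00
After 7 (month_end (apply 3% monthly interest)): balance=$103.00 total_interest=$3.00
After 8 (withdraw($100)): balance=$3.00 total_interest=$3.00
After 9 (deposit($200)): balance=$203.00 total_interest=$3.00

Answer: 203.00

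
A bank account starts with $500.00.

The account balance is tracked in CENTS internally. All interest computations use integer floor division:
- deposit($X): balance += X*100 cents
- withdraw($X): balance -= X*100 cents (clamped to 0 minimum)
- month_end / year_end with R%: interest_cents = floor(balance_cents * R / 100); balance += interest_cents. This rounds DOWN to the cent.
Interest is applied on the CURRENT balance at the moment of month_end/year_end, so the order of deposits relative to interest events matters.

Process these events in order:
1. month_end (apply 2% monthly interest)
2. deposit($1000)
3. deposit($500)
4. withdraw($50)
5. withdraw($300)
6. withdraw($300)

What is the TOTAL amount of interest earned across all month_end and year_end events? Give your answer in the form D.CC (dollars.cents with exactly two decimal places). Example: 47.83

After 1 (month_end (apply 2% monthly interest)): balance=$510.00 total_interest=$10.00
After 2 (deposit($1000)): balance=$1510.00 total_interest=$10.00
After 3 (deposit($500)): balance=$2010.00 total_interest=$10.00
After 4 (withdraw($50)): balance=$1960.00 total_interest=$10.00
After 5 (withdraw($300)): balance=$1660.00 total_interest=$10.00
After 6 (withdraw($300)): balance=$1360.00 total_interest=$10.00

Answer: 10.00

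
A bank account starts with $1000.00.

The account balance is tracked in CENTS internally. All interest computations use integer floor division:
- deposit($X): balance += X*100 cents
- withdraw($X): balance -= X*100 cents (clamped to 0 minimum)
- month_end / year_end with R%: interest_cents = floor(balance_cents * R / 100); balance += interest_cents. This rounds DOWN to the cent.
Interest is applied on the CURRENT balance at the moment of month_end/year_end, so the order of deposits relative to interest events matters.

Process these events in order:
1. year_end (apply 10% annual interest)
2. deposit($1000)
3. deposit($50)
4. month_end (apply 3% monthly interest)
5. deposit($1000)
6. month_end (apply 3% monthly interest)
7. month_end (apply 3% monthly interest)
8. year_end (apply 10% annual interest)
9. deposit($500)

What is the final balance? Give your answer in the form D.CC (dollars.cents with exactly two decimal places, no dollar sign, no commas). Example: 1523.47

Answer: 4251.27

Derivation:
After 1 (year_end (apply 10% annual interest)): balance=$1100.00 total_interest=$100.00
After 2 (deposit($1000)): balance=$2100.00 total_interest=$100.00
After 3 (deposit($50)): balance=$2150.00 total_interest=$100.00
After 4 (month_end (apply 3% monthly interest)): balance=$2214.50 total_interest=$164.50
After 5 (deposit($1000)): balance=$3214.50 total_interest=$164.50
After 6 (month_end (apply 3% monthly interest)): balance=$3310.93 total_interest=$260.93
After 7 (month_end (apply 3% monthly interest)): balance=$3410.25 total_interest=$360.25
After 8 (year_end (apply 10% annual interest)): balance=$3751.27 total_interest=$701.27
After 9 (deposit($500)): balance=$4251.27 total_interest=$701.27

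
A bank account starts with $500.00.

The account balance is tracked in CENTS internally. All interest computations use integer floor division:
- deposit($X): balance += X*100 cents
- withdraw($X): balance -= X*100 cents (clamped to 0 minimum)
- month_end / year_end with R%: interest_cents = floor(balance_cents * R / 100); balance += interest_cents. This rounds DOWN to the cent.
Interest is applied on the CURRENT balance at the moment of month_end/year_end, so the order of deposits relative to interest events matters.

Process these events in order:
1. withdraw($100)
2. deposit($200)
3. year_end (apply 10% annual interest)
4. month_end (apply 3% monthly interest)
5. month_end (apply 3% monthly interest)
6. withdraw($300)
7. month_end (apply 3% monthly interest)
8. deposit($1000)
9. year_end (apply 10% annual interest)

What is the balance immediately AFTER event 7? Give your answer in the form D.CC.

After 1 (withdraw($100)): balance=$400.00 total_interest=$0.00
After 2 (deposit($200)): balance=$600.00 total_interest=$0.00
After 3 (year_end (apply 10% annual interest)): balance=$660.00 total_interest=$60.00
After 4 (month_end (apply 3% monthly interest)): balance=$679.80 total_interest=$79.80
After 5 (month_end (apply 3% monthly interest)): balance=$700.19 total_interest=$100.19
After 6 (withdraw($300)): balance=$400.19 total_interest=$100.19
After 7 (month_end (apply 3% monthly interest)): balance=$412.19 total_interest=$112.19

Answer: 412.19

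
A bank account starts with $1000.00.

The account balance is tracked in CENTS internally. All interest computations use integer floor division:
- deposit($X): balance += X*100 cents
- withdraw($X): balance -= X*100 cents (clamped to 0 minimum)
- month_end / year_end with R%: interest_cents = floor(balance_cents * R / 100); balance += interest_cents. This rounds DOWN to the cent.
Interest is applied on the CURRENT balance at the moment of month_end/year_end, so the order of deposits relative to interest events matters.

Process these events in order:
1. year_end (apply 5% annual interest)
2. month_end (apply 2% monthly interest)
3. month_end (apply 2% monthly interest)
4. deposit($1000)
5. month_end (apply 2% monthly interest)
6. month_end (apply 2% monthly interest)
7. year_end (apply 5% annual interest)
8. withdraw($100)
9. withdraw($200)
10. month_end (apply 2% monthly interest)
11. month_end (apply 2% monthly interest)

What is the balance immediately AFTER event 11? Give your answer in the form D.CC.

Answer: 2065.99

Derivation:
After 1 (year_end (apply 5% annual interest)): balance=$1050.00 total_interest=$50.00
After 2 (month_end (apply 2% monthly interest)): balance=$1071.00 total_interest=$71.00
After 3 (month_end (apply 2% monthly interest)): balance=$1092.42 total_interest=$92.42
After 4 (deposit($1000)): balance=$2092.42 total_interest=$92.42
After 5 (month_end (apply 2% monthly interest)): balance=$2134.26 total_interest=$134.26
After 6 (month_end (apply 2% monthly interest)): balance=$2176.94 total_interest=$176.94
After 7 (year_end (apply 5% annual interest)): balance=$2285.78 total_interest=$285.78
After 8 (withdraw($100)): balance=$2185.78 total_interest=$285.78
After 9 (withdraw($200)): balance=$1985.78 total_interest=$285.78
After 10 (month_end (apply 2% monthly interest)): balance=$2025.49 total_interest=$325.49
After 11 (month_end (apply 2% monthly interest)): balance=$2065.99 total_interest=$365.99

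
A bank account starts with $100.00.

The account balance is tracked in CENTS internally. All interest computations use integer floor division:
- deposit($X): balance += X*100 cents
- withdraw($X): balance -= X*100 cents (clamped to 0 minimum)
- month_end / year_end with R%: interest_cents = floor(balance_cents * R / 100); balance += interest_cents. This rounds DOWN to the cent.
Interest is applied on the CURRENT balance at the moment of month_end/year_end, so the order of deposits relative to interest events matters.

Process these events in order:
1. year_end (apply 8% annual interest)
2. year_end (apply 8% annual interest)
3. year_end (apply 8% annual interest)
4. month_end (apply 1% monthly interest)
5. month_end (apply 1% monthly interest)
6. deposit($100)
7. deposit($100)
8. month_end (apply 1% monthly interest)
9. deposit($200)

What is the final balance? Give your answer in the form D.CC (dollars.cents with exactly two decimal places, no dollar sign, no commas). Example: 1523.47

Answer: 531.77

Derivation:
After 1 (year_end (apply 8% annual interest)): balance=$108.00 total_interest=$8.00
After 2 (year_end (apply 8% annual interest)): balance=$116.64 total_interest=$16.64
After 3 (year_end (apply 8% annual interest)): balance=$125.97 total_interest=$25.97
After 4 (month_end (apply 1% monthly interest)): balance=$127.22 total_interest=$27.22
After 5 (month_end (apply 1% monthly interest)): balance=$128.49 total_interest=$28.49
After 6 (deposit($100)): balance=$228.49 total_interest=$28.49
After 7 (deposit($100)): balance=$328.49 total_interest=$28.49
After 8 (month_end (apply 1% monthly interest)): balance=$331.77 total_interest=$31.77
After 9 (deposit($200)): balance=$531.77 total_interest=$31.77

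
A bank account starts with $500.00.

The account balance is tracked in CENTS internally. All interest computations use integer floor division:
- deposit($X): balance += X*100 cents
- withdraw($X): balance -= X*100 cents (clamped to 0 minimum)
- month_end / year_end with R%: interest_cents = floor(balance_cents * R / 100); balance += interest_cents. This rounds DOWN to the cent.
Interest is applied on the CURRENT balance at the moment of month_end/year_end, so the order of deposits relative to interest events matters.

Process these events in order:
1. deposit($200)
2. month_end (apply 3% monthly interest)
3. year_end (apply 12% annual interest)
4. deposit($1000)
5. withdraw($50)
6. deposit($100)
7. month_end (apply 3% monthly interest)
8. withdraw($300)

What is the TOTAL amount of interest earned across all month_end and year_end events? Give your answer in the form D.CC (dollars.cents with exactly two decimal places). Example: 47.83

Answer: 163.24

Derivation:
After 1 (deposit($200)): balance=$700.00 total_interest=$0.00
After 2 (month_end (apply 3% monthly interest)): balance=$721.00 total_interest=$21.00
After 3 (year_end (apply 12% annual interest)): balance=$807.52 total_interest=$107.52
After 4 (deposit($1000)): balance=$1807.52 total_interest=$107.52
After 5 (withdraw($50)): balance=$1757.52 total_interest=$107.52
After 6 (deposit($100)): balance=$1857.52 total_interest=$107.52
After 7 (month_end (apply 3% monthly interest)): balance=$1913.24 total_interest=$163.24
After 8 (withdraw($300)): balance=$1613.24 total_interest=$163.24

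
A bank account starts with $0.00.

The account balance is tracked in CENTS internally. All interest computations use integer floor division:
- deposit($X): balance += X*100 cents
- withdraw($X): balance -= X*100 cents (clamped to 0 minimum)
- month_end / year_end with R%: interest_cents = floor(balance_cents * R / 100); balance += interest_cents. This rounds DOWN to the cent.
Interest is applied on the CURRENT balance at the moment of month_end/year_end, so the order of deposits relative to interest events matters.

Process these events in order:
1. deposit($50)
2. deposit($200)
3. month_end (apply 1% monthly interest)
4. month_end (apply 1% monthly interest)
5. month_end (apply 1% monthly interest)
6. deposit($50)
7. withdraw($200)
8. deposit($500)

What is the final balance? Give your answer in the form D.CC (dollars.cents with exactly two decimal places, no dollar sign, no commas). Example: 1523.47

After 1 (deposit($50)): balance=$50.00 total_interest=$0.00
After 2 (deposit($200)): balance=$250.00 total_interest=$0.00
After 3 (month_end (apply 1% monthly interest)): balance=$252.50 total_interest=$2.50
After 4 (month_end (apply 1% monthly interest)): balance=$255.02 total_interest=$5.02
After 5 (month_end (apply 1% monthly interest)): balance=$257.57 total_interest=$7.57
After 6 (deposit($50)): balance=$307.57 total_interest=$7.57
After 7 (withdraw($200)): balance=$107.57 total_interest=$7.57
After 8 (deposit($500)): balance=$607.57 total_interest=$7.57

Answer: 607.57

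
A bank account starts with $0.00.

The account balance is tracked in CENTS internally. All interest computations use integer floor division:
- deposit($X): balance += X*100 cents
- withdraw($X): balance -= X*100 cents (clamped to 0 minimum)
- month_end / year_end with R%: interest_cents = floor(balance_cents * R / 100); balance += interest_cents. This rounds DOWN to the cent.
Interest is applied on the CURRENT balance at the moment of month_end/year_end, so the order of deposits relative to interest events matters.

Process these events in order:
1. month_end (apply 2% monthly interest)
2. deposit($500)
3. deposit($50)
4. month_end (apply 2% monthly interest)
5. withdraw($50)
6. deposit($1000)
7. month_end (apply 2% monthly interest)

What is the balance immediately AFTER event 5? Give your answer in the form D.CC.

Answer: 511.00

Derivation:
After 1 (month_end (apply 2% monthly interest)): balance=$0.00 total_interest=$0.00
After 2 (deposit($500)): balance=$500.00 total_interest=$0.00
After 3 (deposit($50)): balance=$550.00 total_interest=$0.00
After 4 (month_end (apply 2% monthly interest)): balance=$561.00 total_interest=$11.00
After 5 (withdraw($50)): balance=$511.00 total_interest=$11.00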